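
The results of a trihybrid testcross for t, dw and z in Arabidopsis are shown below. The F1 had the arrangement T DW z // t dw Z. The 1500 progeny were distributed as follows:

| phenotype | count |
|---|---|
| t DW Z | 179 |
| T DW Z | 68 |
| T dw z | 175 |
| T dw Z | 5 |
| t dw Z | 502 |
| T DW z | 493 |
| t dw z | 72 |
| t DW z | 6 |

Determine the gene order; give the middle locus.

t

The two rarest classes, t DW z and T dw Z, are the double crossovers. Comparing them with the parentals, only the t allele has switched, so t is the middle locus and the order is z – t – dw.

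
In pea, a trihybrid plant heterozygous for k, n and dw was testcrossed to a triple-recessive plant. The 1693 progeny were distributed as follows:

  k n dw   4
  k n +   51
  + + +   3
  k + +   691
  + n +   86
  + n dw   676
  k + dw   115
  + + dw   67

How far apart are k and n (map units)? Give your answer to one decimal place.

7.4 map units

The two most frequent reciprocal classes, k + + and + n dw, are the parental types, so the F1 was k + + / + n dw.
The two rarest classes, + + + and k n dw, are the double crossovers. Comparing them with the parentals, only the k allele has switched, so k is the middle locus and the order is n – k – dw.
Crossovers in the n–k interval produce the single-crossover classes k n + and + + dw (51 + 67 = 118) plus the double crossovers (7).
RF(n–k) = (118 + 7) / 1693 = 125/1693 = 0.0738 → 7.4 map units.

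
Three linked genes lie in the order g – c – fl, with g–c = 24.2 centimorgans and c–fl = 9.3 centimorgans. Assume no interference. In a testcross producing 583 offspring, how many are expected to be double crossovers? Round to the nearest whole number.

13

Map distances give recombination frequencies of 0.242 and 0.093 for the two intervals.
With no interference, expected double-crossover frequency = 0.242 × 0.093 = 0.02251.
Expected number = 0.02251 × 583 = 13.12 ≈ 13.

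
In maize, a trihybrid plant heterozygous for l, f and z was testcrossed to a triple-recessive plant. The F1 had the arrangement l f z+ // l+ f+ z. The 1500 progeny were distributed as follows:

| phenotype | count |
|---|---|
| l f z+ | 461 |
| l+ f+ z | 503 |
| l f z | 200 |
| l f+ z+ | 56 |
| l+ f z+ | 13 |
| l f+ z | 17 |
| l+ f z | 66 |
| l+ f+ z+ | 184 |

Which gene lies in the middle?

l

The two rarest classes, l+ f z+ and l f+ z, are the double crossovers. Comparing them with the parentals, only the l allele has switched, so l is the middle locus and the order is z – l – f.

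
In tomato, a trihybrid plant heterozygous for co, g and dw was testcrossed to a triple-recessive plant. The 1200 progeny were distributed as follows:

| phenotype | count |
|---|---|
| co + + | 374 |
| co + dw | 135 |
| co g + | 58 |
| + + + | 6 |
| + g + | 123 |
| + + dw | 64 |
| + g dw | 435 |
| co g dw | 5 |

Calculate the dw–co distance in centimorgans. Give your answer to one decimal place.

The two most frequent reciprocal classes, + g dw and co + +, are the parental types, so the F1 was + g dw / co + +.
The two rarest classes, co g dw and + + +, are the double crossovers. Comparing them with the parentals, only the co allele has switched, so co is the middle locus and the order is g – co – dw.
Crossovers in the co–dw interval produce the single-crossover classes + g + and co + dw (123 + 135 = 258) plus the double crossovers (11).
RF(co–dw) = (258 + 11) / 1200 = 269/1200 = 0.2242 → 22.4 centimorgans.

22.4 centimorgans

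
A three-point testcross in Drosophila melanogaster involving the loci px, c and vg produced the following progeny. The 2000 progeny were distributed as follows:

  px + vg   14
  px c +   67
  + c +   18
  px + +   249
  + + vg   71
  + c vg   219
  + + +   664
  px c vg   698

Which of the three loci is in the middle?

c

The two most frequent reciprocal classes, + + + and px c vg, are the parental types, so the F1 was + + + / px c vg.
The two rarest classes, + c + and px + vg, are the double crossovers. Comparing them with the parentals, only the c allele has switched, so c is the middle locus and the order is vg – c – px.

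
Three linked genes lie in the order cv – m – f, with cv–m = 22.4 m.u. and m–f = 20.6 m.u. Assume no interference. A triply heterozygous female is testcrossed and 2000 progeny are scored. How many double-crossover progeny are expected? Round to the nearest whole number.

92

Map distances give recombination frequencies of 0.224 and 0.206 for the two intervals.
With no interference, expected double-crossover frequency = 0.224 × 0.206 = 0.04614.
Expected number = 0.04614 × 2000 = 92.29 ≈ 92.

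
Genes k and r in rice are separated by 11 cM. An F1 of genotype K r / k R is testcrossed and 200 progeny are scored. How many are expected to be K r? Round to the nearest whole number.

A map distance of 11 cM corresponds to a recombination frequency of 0.110.
The F1 is K r / k R, so K r is a parental gamete class with expected frequency (1 − r)/2 = 0.890/2 = 0.4450.
Expected number = 0.4450 × 200 = 89.00 ≈ 89.

89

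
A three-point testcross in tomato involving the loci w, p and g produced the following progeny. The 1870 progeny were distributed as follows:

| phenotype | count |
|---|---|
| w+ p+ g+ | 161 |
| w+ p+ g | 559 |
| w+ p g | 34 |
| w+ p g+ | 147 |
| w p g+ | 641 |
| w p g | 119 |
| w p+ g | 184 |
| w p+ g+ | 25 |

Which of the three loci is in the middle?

The two most frequent reciprocal classes, w p g+ and w+ p+ g, are the parental types, so the F1 was w p g+ / w+ p+ g.
The two rarest classes, w p+ g+ and w+ p g, are the double crossovers. Comparing them with the parentals, only the p allele has switched, so p is the middle locus and the order is g – p – w.

p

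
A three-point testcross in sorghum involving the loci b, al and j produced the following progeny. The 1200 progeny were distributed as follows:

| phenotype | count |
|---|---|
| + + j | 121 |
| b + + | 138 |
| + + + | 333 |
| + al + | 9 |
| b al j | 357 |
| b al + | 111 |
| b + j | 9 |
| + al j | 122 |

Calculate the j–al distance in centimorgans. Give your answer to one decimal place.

20.8 centimorgans

The two most frequent reciprocal classes, b al j and + + +, are the parental types, so the F1 was b al j / + + +.
The two rarest classes, b + j and + al +, are the double crossovers. Comparing them with the parentals, only the al allele has switched, so al is the middle locus and the order is b – al – j.
Crossovers in the al–j interval produce the single-crossover classes b al + and + + j (111 + 121 = 232) plus the double crossovers (18).
RF(al–j) = (232 + 18) / 1200 = 250/1200 = 0.2083 → 20.8 centimorgans.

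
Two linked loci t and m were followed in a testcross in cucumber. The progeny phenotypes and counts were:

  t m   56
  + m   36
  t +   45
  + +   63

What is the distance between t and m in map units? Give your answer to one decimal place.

40.5 map units

The two most frequent classes, + + (63) and t m (56), are the parental types, so the F1 was + + / t m.
The recombinant classes are + m and t +: 36 + 45 = 81.
Recombination frequency = 81/200 = 0.4050 ≈ 40.5%, i.e. 40.5 map units.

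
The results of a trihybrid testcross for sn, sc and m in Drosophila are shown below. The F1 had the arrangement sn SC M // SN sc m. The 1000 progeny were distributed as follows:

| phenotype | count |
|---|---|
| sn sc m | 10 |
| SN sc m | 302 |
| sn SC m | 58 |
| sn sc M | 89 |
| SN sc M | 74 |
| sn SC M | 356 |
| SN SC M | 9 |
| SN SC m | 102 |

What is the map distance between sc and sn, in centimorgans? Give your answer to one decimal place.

The two rarest classes, SN SC M and sn sc m, are the double crossovers. Comparing them with the parentals, only the sn allele has switched, so sn is the middle locus and the order is m – sn – sc.
Crossovers in the sn–sc interval produce the single-crossover classes sn sc M and SN SC m (89 + 102 = 191) plus the double crossovers (19).
RF(sn–sc) = (191 + 19) / 1000 = 210/1000 = 0.2100 → 21.0 centimorgans.

21.0 centimorgans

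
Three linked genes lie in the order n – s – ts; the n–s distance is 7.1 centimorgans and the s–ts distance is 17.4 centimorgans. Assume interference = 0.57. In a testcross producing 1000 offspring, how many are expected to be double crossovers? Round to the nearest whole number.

5

Map distances give recombination frequencies of 0.071 and 0.174 for the two intervals.
With interference 0.57 (so coincidence = 0.43), expected double-crossover frequency = 0.071 × 0.174 × 0.43 = 0.00531.
Expected number = 0.00531 × 1000 = 5.31 ≈ 5.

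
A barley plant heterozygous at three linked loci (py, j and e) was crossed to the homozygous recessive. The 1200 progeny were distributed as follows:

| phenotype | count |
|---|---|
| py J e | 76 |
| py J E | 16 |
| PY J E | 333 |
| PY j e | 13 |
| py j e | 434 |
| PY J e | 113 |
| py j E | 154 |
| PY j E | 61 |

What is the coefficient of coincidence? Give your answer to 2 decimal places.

0.71

The two most frequent reciprocal classes, py j e and PY J E, are the parental types, so the F1 was py j e / PY J E.
The two rarest classes, PY j e and py J E, are the double crossovers. Comparing them with the parentals, only the py allele has switched, so py is the middle locus and the order is j – py – e.
j–py: (137 + 29)/1200 = 0.1383; py–e: (267 + 29)/1200 = 0.2467.
Expected DCO frequency = 0.1383 × 0.2467 ≈ 0.03412; observed = 29/1200 ≈ 0.02417.
Coefficient of coincidence = 0.02417/0.03412 ≈ 0.71.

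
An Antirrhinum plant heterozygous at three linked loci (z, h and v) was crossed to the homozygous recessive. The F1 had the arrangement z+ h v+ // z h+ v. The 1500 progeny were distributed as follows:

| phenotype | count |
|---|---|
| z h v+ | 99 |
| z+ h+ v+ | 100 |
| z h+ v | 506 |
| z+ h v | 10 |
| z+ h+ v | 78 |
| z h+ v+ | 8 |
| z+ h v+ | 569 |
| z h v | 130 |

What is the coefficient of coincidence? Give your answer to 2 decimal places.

0.56

The two rarest classes, z+ h v and z h+ v+, are the double crossovers. Comparing them with the parentals, only the v allele has switched, so v is the middle locus and the order is z – v – h.
z–v: (177 + 18)/1500 = 0.1300; v–h: (230 + 18)/1500 = 0.1653.
Expected DCO frequency = 0.1300 × 0.1653 ≈ 0.02149; observed = 18/1500 ≈ 0.01200.
Coefficient of coincidence = 0.01200/0.02149 ≈ 0.56.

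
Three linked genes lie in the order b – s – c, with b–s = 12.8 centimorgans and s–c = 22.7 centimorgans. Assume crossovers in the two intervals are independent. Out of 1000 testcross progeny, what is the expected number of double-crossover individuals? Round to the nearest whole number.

Map distances give recombination frequencies of 0.128 and 0.227 for the two intervals.
With no interference, expected double-crossover frequency = 0.128 × 0.227 = 0.02906.
Expected number = 0.02906 × 1000 = 29.06 ≈ 29.

29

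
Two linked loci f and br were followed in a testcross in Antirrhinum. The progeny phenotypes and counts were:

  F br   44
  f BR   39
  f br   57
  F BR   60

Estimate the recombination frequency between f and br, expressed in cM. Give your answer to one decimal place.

The two most frequent classes, F BR (60) and f br (57), are the parental types, so the F1 was F BR / f br.
The recombinant classes are F br and f BR: 44 + 39 = 83.
Recombination frequency = 83/200 = 0.4150 ≈ 41.5%, i.e. 41.5 cM.

41.5 cM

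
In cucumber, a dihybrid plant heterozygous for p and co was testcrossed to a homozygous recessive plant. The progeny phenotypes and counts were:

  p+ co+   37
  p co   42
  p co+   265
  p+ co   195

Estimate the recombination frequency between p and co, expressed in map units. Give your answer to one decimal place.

The two most frequent classes, p+ co (195) and p co+ (265), are the parental types, so the F1 was p+ co / p co+.
The recombinant classes are p+ co+ and p co: 37 + 42 = 79.
Recombination frequency = 79/539 = 0.1466 ≈ 14.7%, i.e. 14.7 map units.

14.7 map units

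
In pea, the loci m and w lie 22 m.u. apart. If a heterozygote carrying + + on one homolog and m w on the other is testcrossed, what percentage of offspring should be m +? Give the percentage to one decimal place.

A map distance of 22 m.u. corresponds to a recombination frequency of 0.220.
The F1 is + + / m w, so m + is a recombinant gamete class with expected frequency r/2 = 0.220/2 = 0.1100.
That is 0.1100 = 11.0% of the progeny.

11.0%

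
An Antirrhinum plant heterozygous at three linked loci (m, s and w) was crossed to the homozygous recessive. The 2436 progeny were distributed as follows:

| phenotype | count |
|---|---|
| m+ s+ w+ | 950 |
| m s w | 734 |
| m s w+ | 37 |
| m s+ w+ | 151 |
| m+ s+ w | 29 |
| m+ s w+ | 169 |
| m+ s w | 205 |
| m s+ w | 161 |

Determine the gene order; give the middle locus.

w

The two most frequent reciprocal classes, m s w and m+ s+ w+, are the parental types, so the F1 was m s w / m+ s+ w+.
The two rarest classes, m s w+ and m+ s+ w, are the double crossovers. Comparing them with the parentals, only the w allele has switched, so w is the middle locus and the order is m – w – s.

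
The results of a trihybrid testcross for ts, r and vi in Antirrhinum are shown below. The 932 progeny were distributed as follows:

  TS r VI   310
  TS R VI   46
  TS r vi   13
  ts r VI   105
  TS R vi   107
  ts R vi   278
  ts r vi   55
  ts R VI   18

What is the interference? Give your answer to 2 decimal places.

The two most frequent reciprocal classes, TS r VI and ts R vi, are the parental types, so the F1 was TS r VI / ts R vi.
The two rarest classes, TS r vi and ts R VI, are the double crossovers. Comparing them with the parentals, only the vi allele has switched, so vi is the middle locus and the order is r – vi – ts.
r–vi: (101 + 31)/932 = 0.1416; vi–ts: (212 + 31)/932 = 0.2607.
Expected DCO frequency = 0.1416 × 0.2607 ≈ 0.03692; observed = 31/932 ≈ 0.03326.
Coefficient of coincidence = 0.03326/0.03692 ≈ 0.90; interference = 1 − 0.90 = 0.10.

0.10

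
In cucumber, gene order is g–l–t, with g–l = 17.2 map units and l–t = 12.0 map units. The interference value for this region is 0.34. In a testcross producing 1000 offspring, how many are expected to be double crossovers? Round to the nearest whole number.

Map distances give recombination frequencies of 0.172 and 0.120 for the two intervals.
With interference 0.34 (so coincidence = 0.66), expected double-crossover frequency = 0.172 × 0.120 × 0.66 = 0.01362.
Expected number = 0.01362 × 1000 = 13.62 ≈ 14.

14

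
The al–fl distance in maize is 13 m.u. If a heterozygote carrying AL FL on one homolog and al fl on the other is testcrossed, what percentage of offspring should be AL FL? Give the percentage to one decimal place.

A map distance of 13 m.u. corresponds to a recombination frequency of 0.130.
The F1 is AL FL / al fl, so AL FL is a parental gamete class with expected frequency (1 − r)/2 = 0.870/2 = 0.4350.
That is 0.4350 = 43.5% of the progeny.

43.5%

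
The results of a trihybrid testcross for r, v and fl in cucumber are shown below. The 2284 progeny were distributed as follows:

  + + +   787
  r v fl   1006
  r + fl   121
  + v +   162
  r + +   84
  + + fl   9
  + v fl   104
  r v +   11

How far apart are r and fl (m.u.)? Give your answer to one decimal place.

The two most frequent reciprocal classes, + + + and r v fl, are the parental types, so the F1 was + + + / r v fl.
The two rarest classes, + + fl and r v +, are the double crossovers. Comparing them with the parentals, only the fl allele has switched, so fl is the middle locus and the order is v – fl – r.
Crossovers in the fl–r interval produce the single-crossover classes r + + and + v fl (84 + 104 = 188) plus the double crossovers (20).
RF(fl–r) = (188 + 20) / 2284 = 208/2284 = 0.0911 → 9.1 m.u.

9.1 m.u.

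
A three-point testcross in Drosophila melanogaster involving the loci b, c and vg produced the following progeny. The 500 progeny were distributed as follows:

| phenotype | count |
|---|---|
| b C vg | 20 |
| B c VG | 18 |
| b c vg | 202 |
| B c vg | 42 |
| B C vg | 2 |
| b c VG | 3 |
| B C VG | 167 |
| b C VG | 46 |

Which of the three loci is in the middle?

The two most frequent reciprocal classes, b c vg and B C VG, are the parental types, so the F1 was b c vg / B C VG.
The two rarest classes, b c VG and B C vg, are the double crossovers. Comparing them with the parentals, only the vg allele has switched, so vg is the middle locus and the order is b – vg – c.

vg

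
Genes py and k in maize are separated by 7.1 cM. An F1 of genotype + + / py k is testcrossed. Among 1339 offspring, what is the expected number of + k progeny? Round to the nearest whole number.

48

A map distance of 7.1 cM corresponds to a recombination frequency of 0.071.
The F1 is + + / py k, so + k is a recombinant gamete class with expected frequency r/2 = 0.071/2 = 0.0355.
Expected number = 0.0355 × 1339 = 47.53 ≈ 48.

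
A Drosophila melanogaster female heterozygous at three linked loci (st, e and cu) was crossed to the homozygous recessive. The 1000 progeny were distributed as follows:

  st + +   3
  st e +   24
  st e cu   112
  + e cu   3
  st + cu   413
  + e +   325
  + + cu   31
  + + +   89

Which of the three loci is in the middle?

The two most frequent reciprocal classes, + e + and st + cu, are the parental types, so the F1 was + e + / st + cu.
The two rarest classes, + e cu and st + +, are the double crossovers. Comparing them with the parentals, only the cu allele has switched, so cu is the middle locus and the order is st – cu – e.

cu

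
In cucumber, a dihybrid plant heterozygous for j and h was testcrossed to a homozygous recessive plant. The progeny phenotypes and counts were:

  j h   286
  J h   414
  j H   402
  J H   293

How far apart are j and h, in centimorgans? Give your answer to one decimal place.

41.5 centimorgans

The two most frequent classes, J h (414) and j H (402), are the parental types, so the F1 was J h / j H.
The recombinant classes are J H and j h: 293 + 286 = 579.
Recombination frequency = 579/1395 = 0.4151 ≈ 41.5%, i.e. 41.5 centimorgans.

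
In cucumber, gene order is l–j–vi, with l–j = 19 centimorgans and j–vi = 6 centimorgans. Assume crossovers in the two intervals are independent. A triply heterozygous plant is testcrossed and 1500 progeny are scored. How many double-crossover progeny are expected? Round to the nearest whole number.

Map distances give recombination frequencies of 0.190 and 0.060 for the two intervals.
With no interference, expected double-crossover frequency = 0.190 × 0.060 = 0.01140.
Expected number = 0.01140 × 1500 = 17.10 ≈ 17.

17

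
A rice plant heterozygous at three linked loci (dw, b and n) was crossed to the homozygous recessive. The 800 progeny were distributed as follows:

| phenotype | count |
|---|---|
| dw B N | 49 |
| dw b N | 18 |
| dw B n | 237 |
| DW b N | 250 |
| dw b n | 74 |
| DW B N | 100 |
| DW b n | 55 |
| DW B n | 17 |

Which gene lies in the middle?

The two most frequent reciprocal classes, dw B n and DW b N, are the parental types, so the F1 was dw B n / DW b N.
The two rarest classes, DW B n and dw b N, are the double crossovers. Comparing them with the parentals, only the dw allele has switched, so dw is the middle locus and the order is b – dw – n.

dw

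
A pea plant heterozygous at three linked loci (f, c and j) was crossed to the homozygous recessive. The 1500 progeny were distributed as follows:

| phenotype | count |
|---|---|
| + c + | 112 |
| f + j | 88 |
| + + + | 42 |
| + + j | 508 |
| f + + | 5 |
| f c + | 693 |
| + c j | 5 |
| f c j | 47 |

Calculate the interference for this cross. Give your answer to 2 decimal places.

The two most frequent reciprocal classes, + + j and f c +, are the parental types, so the F1 was + + j / f c +.
The two rarest classes, + c j and f + +, are the double crossovers. Comparing them with the parentals, only the c allele has switched, so c is the middle locus and the order is f – c – j.
f–c: (200 + 10)/1500 = 0.1400; c–j: (89 + 10)/1500 = 0.0660.
Expected DCO frequency = 0.1400 × 0.0660 ≈ 0.00924; observed = 10/1500 ≈ 0.00667.
Coefficient of coincidence = 0.00667/0.00924 ≈ 0.72; interference = 1 − 0.72 = 0.28.

0.28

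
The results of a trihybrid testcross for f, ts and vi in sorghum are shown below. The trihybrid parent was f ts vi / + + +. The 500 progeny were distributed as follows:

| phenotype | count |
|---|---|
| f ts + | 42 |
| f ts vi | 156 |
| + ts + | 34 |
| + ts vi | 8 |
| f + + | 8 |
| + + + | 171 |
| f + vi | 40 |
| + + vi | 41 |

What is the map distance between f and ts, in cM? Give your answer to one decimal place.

The two rarest classes, + ts vi and f + +, are the double crossovers. Comparing them with the parentals, only the f allele has switched, so f is the middle locus and the order is ts – f – vi.
Crossovers in the ts–f interval produce the single-crossover classes f + vi and + ts + (40 + 34 = 74) plus the double crossovers (16).
RF(ts–f) = (74 + 16) / 500 = 90/500 = 0.1800 → 18.0 cM.

18.0 cM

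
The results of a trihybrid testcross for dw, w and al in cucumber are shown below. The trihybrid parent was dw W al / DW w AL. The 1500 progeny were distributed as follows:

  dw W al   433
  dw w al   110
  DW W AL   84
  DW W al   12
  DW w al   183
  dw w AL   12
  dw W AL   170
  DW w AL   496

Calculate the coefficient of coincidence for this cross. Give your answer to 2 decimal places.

The two rarest classes, DW W al and dw w AL, are the double crossovers. Comparing them with the parentals, only the dw allele has switched, so dw is the middle locus and the order is al – dw – w.
al–dw: (353 + 24)/1500 = 0.2513; dw–w: (194 + 24)/1500 = 0.1453.
Expected DCO frequency = 0.2513 × 0.1453 ≈ 0.03651; observed = 24/1500 ≈ 0.01600.
Coefficient of coincidence = 0.01600/0.03651 ≈ 0.44.

0.44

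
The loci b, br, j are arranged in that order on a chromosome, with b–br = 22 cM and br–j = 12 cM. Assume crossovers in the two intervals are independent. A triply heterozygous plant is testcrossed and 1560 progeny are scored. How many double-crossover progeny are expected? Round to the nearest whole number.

Map distances give recombination frequencies of 0.220 and 0.120 for the two intervals.
With no interference, expected double-crossover frequency = 0.220 × 0.120 = 0.02640.
Expected number = 0.02640 × 1560 = 41.18 ≈ 41.

41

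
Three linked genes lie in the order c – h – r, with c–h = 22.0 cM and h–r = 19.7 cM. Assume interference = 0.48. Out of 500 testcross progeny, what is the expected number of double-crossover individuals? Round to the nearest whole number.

11

Map distances give recombination frequencies of 0.220 and 0.197 for the two intervals.
With interference 0.48 (so coincidence = 0.52), expected double-crossover frequency = 0.220 × 0.197 × 0.52 = 0.02254.
Expected number = 0.02254 × 500 = 11.27 ≈ 11.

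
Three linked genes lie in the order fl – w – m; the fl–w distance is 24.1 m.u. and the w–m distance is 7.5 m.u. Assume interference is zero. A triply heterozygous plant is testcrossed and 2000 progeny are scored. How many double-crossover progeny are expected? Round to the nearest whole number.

Map distances give recombination frequencies of 0.241 and 0.075 for the two intervals.
With no interference, expected double-crossover frequency = 0.241 × 0.075 = 0.01808.
Expected number = 0.01808 × 2000 = 36.15 ≈ 36.

36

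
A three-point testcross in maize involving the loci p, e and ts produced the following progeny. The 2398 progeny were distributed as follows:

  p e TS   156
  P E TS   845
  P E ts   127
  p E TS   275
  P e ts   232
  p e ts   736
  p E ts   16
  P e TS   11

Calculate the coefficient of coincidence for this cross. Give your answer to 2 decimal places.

The two most frequent reciprocal classes, P E TS and p e ts, are the parental types, so the F1 was P E TS / p e ts.
The two rarest classes, P e TS and p E ts, are the double crossovers. Comparing them with the parentals, only the e allele has switched, so e is the middle locus and the order is p – e – ts.
p–e: (507 + 27)/2398 = 0.2227; e–ts: (283 + 27)/2398 = 0.1293.
Expected DCO frequency = 0.2227 × 0.1293 ≈ 0.02880; observed = 27/2398 ≈ 0.01126.
Coefficient of coincidence = 0.01126/0.02880 ≈ 0.39.

0.39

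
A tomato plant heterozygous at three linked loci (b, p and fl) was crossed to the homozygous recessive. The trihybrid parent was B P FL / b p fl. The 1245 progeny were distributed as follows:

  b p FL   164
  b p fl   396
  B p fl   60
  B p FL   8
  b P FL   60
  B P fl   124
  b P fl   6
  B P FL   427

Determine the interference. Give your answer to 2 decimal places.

0.57

The two rarest classes, B p FL and b P fl, are the double crossovers. Comparing them with the parentals, only the p allele has switched, so p is the middle locus and the order is b – p – fl.
b–p: (120 + 14)/1245 = 0.1076; p–fl: (288 + 14)/1245 = 0.2426.
Expected DCO frequency = 0.1076 × 0.2426 ≈ 0.02610; observed = 14/1245 ≈ 0.01124.
Coefficient of coincidence = 0.01124/0.02610 ≈ 0.43; interference = 1 − 0.43 = 0.57.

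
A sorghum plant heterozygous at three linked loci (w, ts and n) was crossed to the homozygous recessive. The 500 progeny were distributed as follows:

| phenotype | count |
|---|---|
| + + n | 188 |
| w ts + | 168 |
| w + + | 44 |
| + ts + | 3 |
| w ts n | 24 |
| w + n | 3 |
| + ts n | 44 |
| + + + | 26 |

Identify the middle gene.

w

The two most frequent reciprocal classes, w ts + and + + n, are the parental types, so the F1 was w ts + / + + n.
The two rarest classes, + ts + and w + n, are the double crossovers. Comparing them with the parentals, only the w allele has switched, so w is the middle locus and the order is n – w – ts.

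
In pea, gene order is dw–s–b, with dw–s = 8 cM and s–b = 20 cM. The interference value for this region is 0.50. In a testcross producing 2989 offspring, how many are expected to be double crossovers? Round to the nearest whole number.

24

Map distances give recombination frequencies of 0.080 and 0.200 for the two intervals.
With interference 0.50 (so coincidence = 0.50), expected double-crossover frequency = 0.080 × 0.200 × 0.50 = 0.00800.
Expected number = 0.00800 × 2989 = 23.91 ≈ 24.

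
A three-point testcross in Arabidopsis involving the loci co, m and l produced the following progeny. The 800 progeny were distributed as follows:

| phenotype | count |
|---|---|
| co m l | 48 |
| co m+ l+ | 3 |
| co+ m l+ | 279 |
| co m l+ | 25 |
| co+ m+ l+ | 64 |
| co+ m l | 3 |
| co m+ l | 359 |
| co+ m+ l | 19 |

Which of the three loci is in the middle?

l

The two most frequent reciprocal classes, co m+ l and co+ m l+, are the parental types, so the F1 was co m+ l / co+ m l+.
The two rarest classes, co m+ l+ and co+ m l, are the double crossovers. Comparing them with the parentals, only the l allele has switched, so l is the middle locus and the order is m – l – co.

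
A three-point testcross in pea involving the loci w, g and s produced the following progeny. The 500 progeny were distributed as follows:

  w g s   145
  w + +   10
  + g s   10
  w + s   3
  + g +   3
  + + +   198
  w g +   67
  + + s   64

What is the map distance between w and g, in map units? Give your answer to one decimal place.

The two most frequent reciprocal classes, w g s and + + +, are the parental types, so the F1 was w g s / + + +.
The two rarest classes, w + s and + g +, are the double crossovers. Comparing them with the parentals, only the g allele has switched, so g is the middle locus and the order is s – g – w.
Crossovers in the g–w interval produce the single-crossover classes + g s and w + + (10 + 10 = 20) plus the double crossovers (6).
RF(g–w) = (20 + 6) / 500 = 26/500 = 0.0520 → 5.2 map units.

5.2 map units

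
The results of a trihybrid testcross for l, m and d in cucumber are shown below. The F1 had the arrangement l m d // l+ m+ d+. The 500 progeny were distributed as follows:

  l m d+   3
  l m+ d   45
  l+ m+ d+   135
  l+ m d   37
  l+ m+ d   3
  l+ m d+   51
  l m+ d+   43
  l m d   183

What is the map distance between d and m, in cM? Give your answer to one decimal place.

The two rarest classes, l m d+ and l+ m+ d, are the double crossovers. Comparing them with the parentals, only the d allele has switched, so d is the middle locus and the order is m – d – l.
Crossovers in the m–d interval produce the single-crossover classes l m+ d and l+ m d+ (45 + 51 = 96) plus the double crossovers (6).
RF(m–d) = (96 + 6) / 500 = 102/500 = 0.2040 → 20.4 cM.

20.4 cM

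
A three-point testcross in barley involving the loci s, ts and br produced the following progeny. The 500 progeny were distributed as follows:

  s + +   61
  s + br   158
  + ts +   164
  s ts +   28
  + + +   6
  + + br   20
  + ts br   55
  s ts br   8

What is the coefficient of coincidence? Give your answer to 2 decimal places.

The two most frequent reciprocal classes, s + br and + ts +, are the parental types, so the F1 was s + br / + ts +.
The two rarest classes, s ts br and + + +, are the double crossovers. Comparing them with the parentals, only the ts allele has switched, so ts is the middle locus and the order is br – ts – s.
br–ts: (116 + 14)/500 = 0.2600; ts–s: (48 + 14)/500 = 0.1240.
Expected DCO frequency = 0.2600 × 0.1240 ≈ 0.03224; observed = 14/500 ≈ 0.02800.
Coefficient of coincidence = 0.02800/0.03224 ≈ 0.87.

0.87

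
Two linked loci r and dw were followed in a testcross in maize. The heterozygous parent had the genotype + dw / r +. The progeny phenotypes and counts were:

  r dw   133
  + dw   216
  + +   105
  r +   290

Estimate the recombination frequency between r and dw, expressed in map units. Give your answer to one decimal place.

32.0 map units

The recombinant classes are + + and r dw: 105 + 133 = 238.
Recombination frequency = 238/744 = 0.3199 ≈ 32.0%, i.e. 32.0 map units.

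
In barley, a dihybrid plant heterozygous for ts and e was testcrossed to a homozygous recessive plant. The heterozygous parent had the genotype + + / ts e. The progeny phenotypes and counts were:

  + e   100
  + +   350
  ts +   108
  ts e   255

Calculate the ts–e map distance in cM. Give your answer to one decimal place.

The recombinant classes are + e and ts +: 100 + 108 = 208.
Recombination frequency = 208/813 = 0.2558 ≈ 25.6%, i.e. 25.6 cM.

25.6 cM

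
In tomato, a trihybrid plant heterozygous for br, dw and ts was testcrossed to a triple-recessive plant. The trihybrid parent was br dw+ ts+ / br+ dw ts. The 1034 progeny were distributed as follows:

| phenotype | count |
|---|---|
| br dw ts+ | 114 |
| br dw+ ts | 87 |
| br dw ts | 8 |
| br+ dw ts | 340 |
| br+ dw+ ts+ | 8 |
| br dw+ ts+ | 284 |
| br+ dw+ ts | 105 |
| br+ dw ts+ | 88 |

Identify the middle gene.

br

The two rarest classes, br+ dw+ ts+ and br dw ts, are the double crossovers. Comparing them with the parentals, only the br allele has switched, so br is the middle locus and the order is ts – br – dw.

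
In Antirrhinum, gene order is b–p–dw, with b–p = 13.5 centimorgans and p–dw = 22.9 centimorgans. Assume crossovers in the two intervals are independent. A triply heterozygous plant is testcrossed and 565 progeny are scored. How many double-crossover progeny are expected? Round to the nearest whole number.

Map distances give recombination frequencies of 0.135 and 0.229 for the two intervals.
With no interference, expected double-crossover frequency = 0.135 × 0.229 = 0.03091.
Expected number = 0.03091 × 565 = 17.47 ≈ 17.

17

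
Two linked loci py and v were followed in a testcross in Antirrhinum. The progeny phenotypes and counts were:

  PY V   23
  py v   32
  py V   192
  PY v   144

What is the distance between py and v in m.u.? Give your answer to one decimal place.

14.1 m.u.

The two most frequent classes, PY v (144) and py V (192), are the parental types, so the F1 was PY v / py V.
The recombinant classes are PY V and py v: 23 + 32 = 55.
Recombination frequency = 55/391 = 0.1407 ≈ 14.1%, i.e. 14.1 m.u.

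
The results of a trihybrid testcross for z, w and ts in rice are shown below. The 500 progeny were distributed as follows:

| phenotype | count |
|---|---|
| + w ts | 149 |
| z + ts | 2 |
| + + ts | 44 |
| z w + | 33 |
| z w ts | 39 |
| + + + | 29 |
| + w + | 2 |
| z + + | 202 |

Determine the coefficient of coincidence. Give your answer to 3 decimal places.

0.343

The two most frequent reciprocal classes, z + + and + w ts, are the parental types, so the F1 was z + + / + w ts.
The two rarest classes, z + ts and + w +, are the double crossovers. Comparing them with the parentals, only the ts allele has switched, so ts is the middle locus and the order is z – ts – w.
z–ts: (68 + 4)/500 = 0.1440; ts–w: (77 + 4)/500 = 0.1620.
Expected DCO frequency = 0.1440 × 0.1620 ≈ 0.02333; observed = 4/500 ≈ 0.00800.
Coefficient of coincidence = 0.00800/0.02333 ≈ 0.343.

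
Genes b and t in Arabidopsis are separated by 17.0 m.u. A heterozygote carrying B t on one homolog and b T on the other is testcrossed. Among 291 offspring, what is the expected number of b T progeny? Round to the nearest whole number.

121

A map distance of 17.0 m.u. corresponds to a recombination frequency of 0.170.
The F1 is B t / b T, so b T is a parental gamete class with expected frequency (1 − r)/2 = 0.830/2 = 0.4150.
Expected number = 0.4150 × 291 = 120.77 ≈ 121.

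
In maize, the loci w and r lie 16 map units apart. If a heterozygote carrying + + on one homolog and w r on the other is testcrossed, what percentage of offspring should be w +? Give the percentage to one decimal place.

8.0%

A map distance of 16 map units corresponds to a recombination frequency of 0.160.
The F1 is + + / w r, so w + is a recombinant gamete class with expected frequency r/2 = 0.160/2 = 0.0800.
That is 0.0800 = 8.0% of the progeny.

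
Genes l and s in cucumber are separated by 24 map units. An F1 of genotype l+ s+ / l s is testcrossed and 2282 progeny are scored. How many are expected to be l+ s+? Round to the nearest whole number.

867

A map distance of 24 map units corresponds to a recombination frequency of 0.240.
The F1 is l+ s+ / l s, so l+ s+ is a parental gamete class with expected frequency (1 − r)/2 = 0.760/2 = 0.3800.
Expected number = 0.3800 × 2282 = 867.16 ≈ 867.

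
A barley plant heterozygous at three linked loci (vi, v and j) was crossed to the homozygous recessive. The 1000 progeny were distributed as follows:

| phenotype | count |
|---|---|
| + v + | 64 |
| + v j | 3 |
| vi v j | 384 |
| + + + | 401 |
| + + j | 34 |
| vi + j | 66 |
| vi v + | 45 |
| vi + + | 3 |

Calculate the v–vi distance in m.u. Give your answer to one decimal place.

13.6 m.u.

The two most frequent reciprocal classes, + + + and vi v j, are the parental types, so the F1 was + + + / vi v j.
The two rarest classes, vi + + and + v j, are the double crossovers. Comparing them with the parentals, only the vi allele has switched, so vi is the middle locus and the order is v – vi – j.
Crossovers in the v–vi interval produce the single-crossover classes + v + and vi + j (64 + 66 = 130) plus the double crossovers (6).
RF(v–vi) = (130 + 6) / 1000 = 136/1000 = 0.1360 → 13.6 m.u.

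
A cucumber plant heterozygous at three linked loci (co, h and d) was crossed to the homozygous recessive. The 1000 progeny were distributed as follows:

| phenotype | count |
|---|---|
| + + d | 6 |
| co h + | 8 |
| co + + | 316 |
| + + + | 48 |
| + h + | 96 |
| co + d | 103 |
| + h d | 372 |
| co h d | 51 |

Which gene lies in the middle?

The two most frequent reciprocal classes, + h d and co + +, are the parental types, so the F1 was + h d / co + +.
The two rarest classes, + + d and co h +, are the double crossovers. Comparing them with the parentals, only the h allele has switched, so h is the middle locus and the order is d – h – co.

h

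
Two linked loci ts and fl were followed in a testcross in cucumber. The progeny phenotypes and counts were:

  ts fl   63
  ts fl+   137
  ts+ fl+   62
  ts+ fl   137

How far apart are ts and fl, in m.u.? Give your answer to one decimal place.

The two most frequent classes, ts+ fl (137) and ts fl+ (137), are the parental types, so the F1 was ts+ fl / ts fl+.
The recombinant classes are ts+ fl+ and ts fl: 62 + 63 = 125.
Recombination frequency = 125/399 = 0.3133 ≈ 31.3%, i.e. 31.3 m.u.

31.3 m.u.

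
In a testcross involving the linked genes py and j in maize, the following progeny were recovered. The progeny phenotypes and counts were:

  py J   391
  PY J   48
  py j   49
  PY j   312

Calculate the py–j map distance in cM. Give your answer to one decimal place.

The two most frequent classes, PY j (312) and py J (391), are the parental types, so the F1 was PY j / py J.
The recombinant classes are PY J and py j: 48 + 49 = 97.
Recombination frequency = 97/800 = 0.1212 ≈ 12.1%, i.e. 12.1 cM.

12.1 cM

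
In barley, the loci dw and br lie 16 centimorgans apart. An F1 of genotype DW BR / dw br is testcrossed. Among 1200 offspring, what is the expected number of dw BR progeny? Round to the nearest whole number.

96

A map distance of 16 centimorgans corresponds to a recombination frequency of 0.160.
The F1 is DW BR / dw br, so dw BR is a recombinant gamete class with expected frequency r/2 = 0.160/2 = 0.0800.
Expected number = 0.0800 × 1200 = 96.00 ≈ 96.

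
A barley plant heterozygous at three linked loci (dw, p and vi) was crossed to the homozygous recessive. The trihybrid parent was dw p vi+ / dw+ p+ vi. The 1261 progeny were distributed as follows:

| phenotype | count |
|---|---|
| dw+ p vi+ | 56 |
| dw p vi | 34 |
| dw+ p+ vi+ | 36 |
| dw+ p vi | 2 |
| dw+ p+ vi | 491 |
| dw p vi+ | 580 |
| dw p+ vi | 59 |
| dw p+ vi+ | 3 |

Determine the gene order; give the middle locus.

p

The two rarest classes, dw p+ vi+ and dw+ p vi, are the double crossovers. Comparing them with the parentals, only the p allele has switched, so p is the middle locus and the order is vi – p – dw.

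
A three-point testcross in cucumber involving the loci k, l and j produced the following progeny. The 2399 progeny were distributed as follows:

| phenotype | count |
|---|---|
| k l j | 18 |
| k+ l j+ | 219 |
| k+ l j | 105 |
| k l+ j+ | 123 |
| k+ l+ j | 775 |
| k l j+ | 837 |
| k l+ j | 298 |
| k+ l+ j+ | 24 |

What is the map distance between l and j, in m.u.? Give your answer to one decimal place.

The two most frequent reciprocal classes, k+ l+ j and k l j+, are the parental types, so the F1 was k+ l+ j / k l j+.
The two rarest classes, k+ l+ j+ and k l j, are the double crossovers. Comparing them with the parentals, only the j allele has switched, so j is the middle locus and the order is k – j – l.
Crossovers in the j–l interval produce the single-crossover classes k+ l j and k l+ j+ (105 + 123 = 228) plus the double crossovers (42).
RF(j–l) = (228 + 42) / 2399 = 270/2399 = 0.1125 → 11.3 m.u.

11.3 m.u.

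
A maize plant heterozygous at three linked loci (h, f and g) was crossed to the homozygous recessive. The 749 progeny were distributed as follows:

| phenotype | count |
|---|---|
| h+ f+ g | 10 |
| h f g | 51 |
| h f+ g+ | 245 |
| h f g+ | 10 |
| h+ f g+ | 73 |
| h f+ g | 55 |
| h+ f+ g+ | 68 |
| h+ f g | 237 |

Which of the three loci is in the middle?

The two most frequent reciprocal classes, h f+ g+ and h+ f g, are the parental types, so the F1 was h f+ g+ / h+ f g.
The two rarest classes, h f g+ and h+ f+ g, are the double crossovers. Comparing them with the parentals, only the f allele has switched, so f is the middle locus and the order is h – f – g.

f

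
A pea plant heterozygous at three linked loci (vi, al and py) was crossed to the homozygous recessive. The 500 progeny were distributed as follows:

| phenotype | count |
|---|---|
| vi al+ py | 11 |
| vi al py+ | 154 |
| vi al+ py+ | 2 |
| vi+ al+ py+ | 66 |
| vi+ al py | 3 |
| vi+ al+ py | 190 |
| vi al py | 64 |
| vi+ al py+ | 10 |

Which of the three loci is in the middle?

The two most frequent reciprocal classes, vi+ al+ py and vi al py+, are the parental types, so the F1 was vi+ al+ py / vi al py+.
The two rarest classes, vi+ al py and vi al+ py+, are the double crossovers. Comparing them with the parentals, only the al allele has switched, so al is the middle locus and the order is py – al – vi.

al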